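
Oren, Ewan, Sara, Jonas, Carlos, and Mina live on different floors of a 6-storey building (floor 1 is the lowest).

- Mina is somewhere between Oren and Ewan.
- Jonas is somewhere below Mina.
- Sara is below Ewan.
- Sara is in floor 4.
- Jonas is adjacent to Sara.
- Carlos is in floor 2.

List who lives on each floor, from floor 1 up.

Oren, Carlos, Jonas, Sara, Mina, Ewan

From clue 1: Mina is in {2,3,4,5}.
From clues 1–2: Mina is in {3,4,5}.
From clues 1–4: Sara → floor 4.
From clues 1–5: Jonas → floor 3, Mina → floor 5, Ewan → floor 6.
From clues 1–6: Oren → floor 1, Carlos → floor 2.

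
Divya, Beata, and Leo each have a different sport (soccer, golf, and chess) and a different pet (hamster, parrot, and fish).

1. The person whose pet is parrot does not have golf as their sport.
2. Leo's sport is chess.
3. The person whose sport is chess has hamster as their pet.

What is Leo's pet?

hamster

With clues 1–3, fish and parrot are impossible for Leo's pet.
That leaves hamster.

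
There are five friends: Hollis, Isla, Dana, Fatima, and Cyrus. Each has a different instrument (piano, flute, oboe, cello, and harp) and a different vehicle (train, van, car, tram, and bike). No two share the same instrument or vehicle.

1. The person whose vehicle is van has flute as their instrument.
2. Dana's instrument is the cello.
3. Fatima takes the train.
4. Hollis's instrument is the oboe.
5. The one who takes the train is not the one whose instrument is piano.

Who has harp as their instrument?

Fatima

With clues 1–2, Dana is impossible for the one with instrument harp.
With clues 1–4, Hollis is impossible for the one with instrument harp.
With clues 1–5, Cyrus and Isla are impossible for the one with instrument harp.
That leaves Fatima.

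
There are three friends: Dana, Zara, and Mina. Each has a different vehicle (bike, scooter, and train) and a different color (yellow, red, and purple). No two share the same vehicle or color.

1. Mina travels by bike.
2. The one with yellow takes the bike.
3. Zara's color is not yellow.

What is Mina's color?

With clues 1–2, purple and red are impossible for Mina's color.
That leaves yellow.

yellow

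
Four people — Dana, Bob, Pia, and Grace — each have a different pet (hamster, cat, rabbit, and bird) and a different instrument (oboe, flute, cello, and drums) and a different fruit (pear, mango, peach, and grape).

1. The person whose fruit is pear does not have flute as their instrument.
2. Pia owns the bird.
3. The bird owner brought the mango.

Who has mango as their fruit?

Pia

With clues 1–3, Bob, Dana, and Grace are impossible for the one with fruit mango.
That leaves Pia.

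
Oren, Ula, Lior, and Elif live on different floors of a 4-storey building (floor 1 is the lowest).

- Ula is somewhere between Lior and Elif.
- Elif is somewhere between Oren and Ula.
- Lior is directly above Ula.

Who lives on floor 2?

With clues 1–2, Lior and Oren are ruled out for floor 2.
With clues 1–3, Ula is ruled out for floor 2.
So floor 2 is Elif.

Elif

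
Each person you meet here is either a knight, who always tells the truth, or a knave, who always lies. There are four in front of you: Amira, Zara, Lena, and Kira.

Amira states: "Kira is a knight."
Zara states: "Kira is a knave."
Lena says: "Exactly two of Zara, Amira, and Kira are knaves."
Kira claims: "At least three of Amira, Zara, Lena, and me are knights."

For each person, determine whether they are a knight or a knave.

Amira: knave, Zara: knight, Lena: knight, Kira: knave

Consider Amira. Suppose Amira is a knight.
Then no assignment of the remaining roles makes every statement match its speaker's type — contradiction.
So Amira is a knave.
Consider Zara. Suppose Zara is a knave.
Then no assignment of the remaining roles makes every statement match its speaker's type — contradiction.
So Zara is a knight.
Consider Lena. Suppose Lena is a knave.
Then no assignment of the remaining roles makes every statement match its speaker's type — contradiction.
So Lena is a knight.
Consider Kira. Suppose Kira is a knight.
Then Amira's statement comes out true, contradicting Amira being a knave.
So Kira is a knave.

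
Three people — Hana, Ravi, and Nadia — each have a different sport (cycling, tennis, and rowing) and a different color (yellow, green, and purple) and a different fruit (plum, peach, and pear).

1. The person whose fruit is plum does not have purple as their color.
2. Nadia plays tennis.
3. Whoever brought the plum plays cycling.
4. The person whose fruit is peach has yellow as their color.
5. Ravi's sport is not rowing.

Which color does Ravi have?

green

With clues 1–5, purple and yellow are impossible for Ravi's color.
That leaves green.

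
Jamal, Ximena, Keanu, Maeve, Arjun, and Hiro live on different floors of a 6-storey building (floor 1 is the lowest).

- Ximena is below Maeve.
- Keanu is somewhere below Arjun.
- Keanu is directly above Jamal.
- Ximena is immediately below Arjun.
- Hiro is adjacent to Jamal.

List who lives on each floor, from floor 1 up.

From clue 1: Ximena is in {1,2,3,4,5}.
From clues 1–3: Jamal is in {1,2,3,4}.
From clues 1–4: Jamal is in {1,2}.
From clues 1–5: Hiro → floor 1, Jamal → floor 2, Keanu → floor 3, Ximena → floor 4, Arjun → floor 5, Maeve → floor 6.

Hiro, Jamal, Keanu, Ximena, Arjun, Maeve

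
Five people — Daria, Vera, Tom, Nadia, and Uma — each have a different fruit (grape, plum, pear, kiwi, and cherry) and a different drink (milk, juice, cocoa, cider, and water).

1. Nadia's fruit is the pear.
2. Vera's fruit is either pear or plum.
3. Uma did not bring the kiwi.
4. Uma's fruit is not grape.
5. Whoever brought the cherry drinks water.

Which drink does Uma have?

With clues 1–5, cider, cocoa, juice, and milk are impossible for Uma's drink.
That leaves water.

water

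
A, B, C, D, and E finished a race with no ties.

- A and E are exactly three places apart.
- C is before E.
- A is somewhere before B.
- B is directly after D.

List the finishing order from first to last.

From clue 1: A is in {1,2,4,5}.
From clues 1–2: A is in {1,2,5}.
From clues 1–3: A is in {1,2}.
From clues 1–4: C → place 1, A → place 2, D → place 3, B → place 4, E → place 5.

C, A, D, B, E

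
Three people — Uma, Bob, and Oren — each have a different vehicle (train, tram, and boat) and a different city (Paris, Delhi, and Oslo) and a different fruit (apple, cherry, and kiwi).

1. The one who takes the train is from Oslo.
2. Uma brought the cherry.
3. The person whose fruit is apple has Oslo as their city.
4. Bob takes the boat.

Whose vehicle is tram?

With clues 1–4, Bob and Oren are impossible for the one with vehicle tram.
That leaves Uma.

Uma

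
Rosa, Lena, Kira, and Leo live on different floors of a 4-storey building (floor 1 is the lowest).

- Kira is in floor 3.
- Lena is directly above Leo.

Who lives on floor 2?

Lena

With clue 1, Kira is ruled out for floor 2.
With clues 1–2, Leo and Rosa are ruled out for floor 2.
So floor 2 is Lena.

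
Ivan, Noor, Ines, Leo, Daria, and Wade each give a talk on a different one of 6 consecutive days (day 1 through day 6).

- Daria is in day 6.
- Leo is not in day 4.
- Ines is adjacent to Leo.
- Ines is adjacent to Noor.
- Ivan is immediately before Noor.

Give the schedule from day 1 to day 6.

Wade, Ivan, Noor, Ines, Leo, Daria

From clue 1: Daria → day 6.
From clues 1–2: Leo is in {1,2,3,5}.
From clues 1–3: Ines is in {1,2,3,4}.
From clues 1–4: Ines is in {2,3,4}.
From clues 1–5: Wade → day 1, Ivan → day 2, Noor → day 3, Ines → day 4, Leo → day 5.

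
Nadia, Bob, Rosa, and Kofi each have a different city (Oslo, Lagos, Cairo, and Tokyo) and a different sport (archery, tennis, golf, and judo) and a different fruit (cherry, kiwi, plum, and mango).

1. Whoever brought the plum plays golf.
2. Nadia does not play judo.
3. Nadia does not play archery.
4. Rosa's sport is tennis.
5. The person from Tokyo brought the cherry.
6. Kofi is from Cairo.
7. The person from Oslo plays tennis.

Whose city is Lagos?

With clues 1–6, Kofi is impossible for the one with city Lagos.
With clues 1–7, Bob and Rosa are impossible for the one with city Lagos.
That leaves Nadia.

Nadia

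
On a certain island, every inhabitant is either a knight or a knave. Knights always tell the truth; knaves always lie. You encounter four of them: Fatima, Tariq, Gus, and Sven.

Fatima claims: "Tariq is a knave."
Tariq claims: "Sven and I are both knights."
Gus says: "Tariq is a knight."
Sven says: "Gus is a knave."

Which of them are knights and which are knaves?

Fatima: knight, Tariq: knave, Gus: knave, Sven: knight

Consider Fatima. Suppose Fatima is a knave.
Then no assignment of the remaining roles makes every statement match its speaker's type — contradiction.
So Fatima is a knight.
Consider Tariq. Suppose Tariq is a knight.
Then Fatima's statement comes out false, contradicting Fatima being a knight.
So Tariq is a knave.
With that fixed, Gus's statement is false, so Gus is a knave.
With that fixed, Sven's statement is true, so Sven is a knight.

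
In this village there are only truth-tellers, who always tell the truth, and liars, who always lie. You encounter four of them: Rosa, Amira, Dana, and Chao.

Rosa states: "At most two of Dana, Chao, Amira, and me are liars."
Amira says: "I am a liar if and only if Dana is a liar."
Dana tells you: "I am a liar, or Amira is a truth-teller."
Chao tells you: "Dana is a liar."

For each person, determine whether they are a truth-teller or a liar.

Consider Rosa. Suppose Rosa is a liar.
Then no assignment of the remaining roles makes every statement match its speaker's type — contradiction.
So Rosa is a truth-teller.
Consider Amira. Suppose Amira is a liar.
Then whichever role Dana has, Dana's statement has the wrong truth value — contradiction.
So Amira is a truth-teller.
With that fixed, Dana's statement is true, so Dana is a truth-teller.
With that fixed, Chao's statement is false, so Chao is a liar.

Rosa: truth-teller, Amira: truth-teller, Dana: truth-teller, Chao: liar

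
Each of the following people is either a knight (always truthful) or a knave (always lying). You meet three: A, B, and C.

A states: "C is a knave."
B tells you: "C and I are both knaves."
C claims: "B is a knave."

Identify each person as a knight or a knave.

Consider A. Suppose A is a knight.
Then no assignment of the remaining roles makes every statement match its speaker's type — contradiction.
So A is a knave.
Consider B. Suppose B is a knight.
Then B's own statement would have to be true, but it can't be — contradiction.
So B is a knave.
With that fixed, C's statement is true, so C is a knight.

A: knave, B: knave, C: knight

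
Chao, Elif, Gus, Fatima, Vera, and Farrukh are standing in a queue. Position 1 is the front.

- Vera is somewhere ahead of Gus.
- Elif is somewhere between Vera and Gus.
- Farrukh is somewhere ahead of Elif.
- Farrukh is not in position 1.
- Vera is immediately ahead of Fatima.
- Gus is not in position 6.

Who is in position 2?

Fatima

With clues 1–2, Gus is ruled out for position 2.
With clues 1–3, Elif is ruled out for position 2.
With clues 1–5, Chao is ruled out for position 2.
With clues 1–6, Farrukh and Vera are ruled out for position 2.
So position 2 is Fatima.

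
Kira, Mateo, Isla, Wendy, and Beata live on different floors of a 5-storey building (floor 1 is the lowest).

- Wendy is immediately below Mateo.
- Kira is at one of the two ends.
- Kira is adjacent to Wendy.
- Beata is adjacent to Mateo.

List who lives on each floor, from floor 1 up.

Kira, Wendy, Mateo, Beata, Isla

From clue 1: Mateo is in {2,3,4,5}.
From clues 1–2: Kira is in {1,5}.
From clues 1–3: Kira → floor 1, Wendy → floor 2, Mateo → floor 3.
From clues 1–4: Beata → floor 4, Isla → floor 5.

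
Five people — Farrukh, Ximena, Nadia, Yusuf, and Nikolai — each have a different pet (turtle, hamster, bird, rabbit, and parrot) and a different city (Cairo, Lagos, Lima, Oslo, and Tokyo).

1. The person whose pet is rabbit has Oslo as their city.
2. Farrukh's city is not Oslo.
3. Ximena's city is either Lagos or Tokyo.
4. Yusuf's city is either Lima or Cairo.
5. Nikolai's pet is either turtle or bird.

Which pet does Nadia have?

rabbit

With clues 1–5, bird, hamster, parrot, and turtle are impossible for Nadia's pet.
That leaves rabbit.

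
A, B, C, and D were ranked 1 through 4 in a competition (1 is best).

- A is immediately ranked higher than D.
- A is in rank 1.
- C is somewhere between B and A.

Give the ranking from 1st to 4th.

From clue 1: A is in {1,2,3}.
From clues 1–2: A → rank 1, D → rank 2.
From clues 1–3: C → rank 3, B → rank 4.

A, D, C, B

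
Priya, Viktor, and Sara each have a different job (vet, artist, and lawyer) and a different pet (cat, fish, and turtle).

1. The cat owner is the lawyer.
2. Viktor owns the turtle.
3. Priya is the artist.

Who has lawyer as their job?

Sara

With clues 1–2, Viktor is impossible for the one with job lawyer.
With clues 1–3, Priya is impossible for the one with job lawyer.
That leaves Sara.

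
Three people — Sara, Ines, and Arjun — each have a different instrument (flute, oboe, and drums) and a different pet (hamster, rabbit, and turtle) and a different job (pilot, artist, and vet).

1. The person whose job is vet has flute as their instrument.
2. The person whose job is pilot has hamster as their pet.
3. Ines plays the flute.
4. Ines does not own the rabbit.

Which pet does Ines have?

turtle

With clues 1–3, hamster is impossible for Ines's pet.
With clues 1–4, rabbit is impossible for Ines's pet.
That leaves turtle.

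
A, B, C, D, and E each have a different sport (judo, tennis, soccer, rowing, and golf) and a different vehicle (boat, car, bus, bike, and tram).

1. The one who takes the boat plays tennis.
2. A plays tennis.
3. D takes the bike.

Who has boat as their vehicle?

With clues 1–2, B, C, D, and E are impossible for the one with vehicle boat.
That leaves A.

A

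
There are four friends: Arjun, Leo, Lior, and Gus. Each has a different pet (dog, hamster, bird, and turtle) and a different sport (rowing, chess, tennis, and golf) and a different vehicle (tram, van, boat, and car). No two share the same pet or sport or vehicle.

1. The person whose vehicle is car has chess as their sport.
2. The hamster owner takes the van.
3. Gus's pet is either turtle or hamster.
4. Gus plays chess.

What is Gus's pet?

turtle

With clues 1–3, bird and dog are impossible for Gus's pet.
With clues 1–4, hamster is impossible for Gus's pet.
That leaves turtle.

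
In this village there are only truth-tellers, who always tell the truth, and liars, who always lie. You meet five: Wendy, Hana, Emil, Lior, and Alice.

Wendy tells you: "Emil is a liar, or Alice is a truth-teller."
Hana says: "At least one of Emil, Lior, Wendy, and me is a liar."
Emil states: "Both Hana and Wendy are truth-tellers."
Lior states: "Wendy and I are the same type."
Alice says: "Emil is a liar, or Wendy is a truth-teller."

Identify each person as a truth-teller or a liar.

Wendy: truth-teller, Hana: truth-teller, Emil: truth-teller, Lior: liar, Alice: truth-teller

Consider Wendy. Suppose Wendy is a liar.
Then whichever role Lior has, Lior's statement has the wrong truth value — contradiction.
So Wendy is a truth-teller.
With that fixed, Alice's statement is true, so Alice is a truth-teller.
Consider Hana. Suppose Hana is a liar.
Then Hana's own statement would have to be false, but it can't be — contradiction.
So Hana is a truth-teller.
With that fixed, Emil's statement is true, so Emil is a truth-teller.
Consider Lior. Suppose Lior is a truth-teller.
Then Hana's statement comes out false, contradicting Hana being a truth-teller.
So Lior is a liar.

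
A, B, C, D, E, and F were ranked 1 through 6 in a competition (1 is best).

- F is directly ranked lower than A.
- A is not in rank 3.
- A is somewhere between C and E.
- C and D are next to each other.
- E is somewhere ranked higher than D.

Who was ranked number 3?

With clues 1–2, A is ruled out for rank 3.
With clues 1–4, E is ruled out for rank 3.
With clues 1–5, B, C, and D are ruled out for rank 3.
So rank 3 is F.

F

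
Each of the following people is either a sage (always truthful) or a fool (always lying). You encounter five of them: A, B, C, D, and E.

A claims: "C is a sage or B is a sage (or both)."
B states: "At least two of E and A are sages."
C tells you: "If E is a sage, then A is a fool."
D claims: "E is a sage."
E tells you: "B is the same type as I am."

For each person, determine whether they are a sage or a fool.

A: sage, B: sage, C: fool, D: sage, E: sage

Consider A. Suppose A is a fool.
Then no assignment of the remaining roles makes every statement match its speaker's type — contradiction.
So A is a sage.
Consider B. Suppose B is a fool.
Then whichever role E has, E's statement has the wrong truth value — contradiction.
So B is a sage.
Consider C. Suppose C is a sage.
Then no assignment of the remaining roles makes every statement match its speaker's type — contradiction.
So C is a fool.
Consider D. Suppose D is a fool.
Then no assignment of the remaining roles makes every statement match its speaker's type — contradiction.
So D is a sage.
Consider E. Suppose E is a fool.
Then B's statement comes out false, contradicting B being a sage.
So E is a sage.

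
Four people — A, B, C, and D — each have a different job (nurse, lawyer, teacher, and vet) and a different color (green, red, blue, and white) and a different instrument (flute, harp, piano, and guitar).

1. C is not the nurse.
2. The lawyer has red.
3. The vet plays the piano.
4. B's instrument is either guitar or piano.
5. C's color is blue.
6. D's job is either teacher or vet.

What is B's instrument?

guitar

With clues 1–4, flute and harp are impossible for B's instrument.
With clues 1–6, piano is impossible for B's instrument.
That leaves guitar.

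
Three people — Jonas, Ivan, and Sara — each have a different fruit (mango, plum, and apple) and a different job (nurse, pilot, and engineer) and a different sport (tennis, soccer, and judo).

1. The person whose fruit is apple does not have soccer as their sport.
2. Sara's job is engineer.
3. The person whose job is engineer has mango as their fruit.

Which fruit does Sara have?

mango

With clues 1–3, apple and plum are impossible for Sara's fruit.
That leaves mango.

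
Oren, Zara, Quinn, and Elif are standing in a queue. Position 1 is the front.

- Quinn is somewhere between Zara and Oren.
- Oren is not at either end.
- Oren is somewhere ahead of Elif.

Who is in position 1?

With clue 1, Quinn is ruled out for position 1.
With clues 1–2, Oren is ruled out for position 1.
With clues 1–3, Elif is ruled out for position 1.
So position 1 is Zara.

Zara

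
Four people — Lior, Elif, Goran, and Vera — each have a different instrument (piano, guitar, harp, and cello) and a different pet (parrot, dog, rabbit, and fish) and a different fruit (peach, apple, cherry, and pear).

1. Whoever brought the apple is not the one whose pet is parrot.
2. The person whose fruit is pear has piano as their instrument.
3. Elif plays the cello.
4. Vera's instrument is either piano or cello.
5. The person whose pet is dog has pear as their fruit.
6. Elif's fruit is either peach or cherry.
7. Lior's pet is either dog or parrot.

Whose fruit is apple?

Goran

With clues 1–4, Vera is impossible for the one with fruit apple.
With clues 1–6, Elif is impossible for the one with fruit apple.
With clues 1–7, Lior is impossible for the one with fruit apple.
That leaves Goran.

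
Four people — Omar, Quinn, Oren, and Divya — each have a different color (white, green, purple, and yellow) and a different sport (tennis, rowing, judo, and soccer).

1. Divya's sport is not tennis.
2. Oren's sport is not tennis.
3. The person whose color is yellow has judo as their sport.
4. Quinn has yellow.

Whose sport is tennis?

Clue 1 rules out Divya for the one with sport tennis.
With clues 1–2, Oren is impossible for the one with sport tennis.
With clues 1–4, Quinn is impossible for the one with sport tennis.
That leaves Omar.

Omar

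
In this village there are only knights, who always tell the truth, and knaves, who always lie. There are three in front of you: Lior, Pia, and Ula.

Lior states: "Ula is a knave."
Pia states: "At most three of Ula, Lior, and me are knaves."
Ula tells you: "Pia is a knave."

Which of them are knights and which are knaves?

Regardless of anyone's role, Pia's statement is true, so Pia is a knight.
With that fixed, Ula's statement is false, so Ula is a knave.
With that fixed, Lior's statement is true, so Lior is a knight.

Lior: knight, Pia: knight, Ula: knave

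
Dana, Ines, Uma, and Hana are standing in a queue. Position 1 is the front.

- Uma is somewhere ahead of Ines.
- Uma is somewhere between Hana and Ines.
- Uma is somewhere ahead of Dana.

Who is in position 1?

With clue 1, Ines is ruled out for position 1.
With clues 1–2, Uma is ruled out for position 1.
With clues 1–3, Dana is ruled out for position 1.
So position 1 is Hana.

Hana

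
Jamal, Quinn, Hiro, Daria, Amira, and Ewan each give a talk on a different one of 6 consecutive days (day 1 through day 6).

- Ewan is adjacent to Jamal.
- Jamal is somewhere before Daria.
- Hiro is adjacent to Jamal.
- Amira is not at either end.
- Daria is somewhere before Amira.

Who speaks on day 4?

Daria

With clues 1–5, Amira, Ewan, Hiro, Jamal, and Quinn are ruled out for day 4.
So day 4 is Daria.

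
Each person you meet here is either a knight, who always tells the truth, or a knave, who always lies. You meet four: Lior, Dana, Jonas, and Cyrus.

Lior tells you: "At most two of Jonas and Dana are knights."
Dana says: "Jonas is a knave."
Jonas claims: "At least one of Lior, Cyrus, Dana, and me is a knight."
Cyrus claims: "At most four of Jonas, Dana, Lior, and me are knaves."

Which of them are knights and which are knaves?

Lior: knight, Dana: knave, Jonas: knight, Cyrus: knight

Regardless of anyone's role, Lior's statement is true, so Lior is a knight.
With that fixed, Jonas's statement is true, so Jonas is a knight.
With that fixed, Cyrus's statement is true, so Cyrus is a knight.
With that fixed, Dana's statement is false, so Dana is a knave.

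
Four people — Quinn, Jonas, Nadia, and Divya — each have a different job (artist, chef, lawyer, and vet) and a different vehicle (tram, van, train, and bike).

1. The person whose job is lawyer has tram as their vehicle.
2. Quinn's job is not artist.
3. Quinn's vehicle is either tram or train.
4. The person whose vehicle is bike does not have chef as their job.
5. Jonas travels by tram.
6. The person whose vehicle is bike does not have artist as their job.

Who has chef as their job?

With clues 1–5, Jonas is impossible for the one with job chef.
With clues 1–6, Divya and Nadia are impossible for the one with job chef.
That leaves Quinn.

Quinn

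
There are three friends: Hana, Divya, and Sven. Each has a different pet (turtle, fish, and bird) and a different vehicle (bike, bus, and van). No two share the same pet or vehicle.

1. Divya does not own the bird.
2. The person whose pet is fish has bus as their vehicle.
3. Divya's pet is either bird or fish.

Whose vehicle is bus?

With clues 1–3, Hana and Sven are impossible for the one with vehicle bus.
That leaves Divya.

Divya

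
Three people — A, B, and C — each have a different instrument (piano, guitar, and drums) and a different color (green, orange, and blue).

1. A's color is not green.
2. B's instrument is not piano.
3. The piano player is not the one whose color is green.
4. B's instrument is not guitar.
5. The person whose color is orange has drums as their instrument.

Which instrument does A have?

With clues 1–4, drums is impossible for A's instrument.
With clues 1–5, guitar is impossible for A's instrument.
That leaves piano.

piano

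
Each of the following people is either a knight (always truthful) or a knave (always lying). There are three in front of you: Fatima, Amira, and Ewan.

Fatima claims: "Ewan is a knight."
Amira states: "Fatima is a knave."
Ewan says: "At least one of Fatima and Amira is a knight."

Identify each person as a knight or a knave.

Consider Fatima. Suppose Fatima is a knave.
Then no assignment of the remaining roles makes every statement match its speaker's type — contradiction.
So Fatima is a knight.
With that fixed, Amira's statement is false, so Amira is a knave.
With that fixed, Ewan's statement is true, so Ewan is a knight.

Fatima: knight, Amira: knave, Ewan: knight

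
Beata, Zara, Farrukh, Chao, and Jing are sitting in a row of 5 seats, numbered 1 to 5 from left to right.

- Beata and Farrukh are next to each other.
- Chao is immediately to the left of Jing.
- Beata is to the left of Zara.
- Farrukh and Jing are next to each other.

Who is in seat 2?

Jing

With clues 1–2, Zara is ruled out for seat 2.
With clues 1–3, Chao is ruled out for seat 2.
With clues 1–4, Beata and Farrukh are ruled out for seat 2.
So seat 2 is Jing.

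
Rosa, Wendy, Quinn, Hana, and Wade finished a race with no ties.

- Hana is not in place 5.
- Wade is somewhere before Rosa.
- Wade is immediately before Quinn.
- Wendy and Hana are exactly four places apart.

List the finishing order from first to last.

Hana, Wade, Quinn, Rosa, Wendy

From clue 1: Hana is in {1,2,3,4}.
From clues 1–2: Rosa is in {2,3,4,5}.
From clues 1–3: Rosa is in {3,4,5}.
From clues 1–4: Hana → place 1, Wade → place 2, Quinn → place 3, Rosa → place 4, Wendy → place 5.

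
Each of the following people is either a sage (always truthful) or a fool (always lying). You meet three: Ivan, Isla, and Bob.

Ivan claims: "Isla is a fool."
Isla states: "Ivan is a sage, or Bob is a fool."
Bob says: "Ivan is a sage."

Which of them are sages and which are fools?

Ivan: fool, Isla: sage, Bob: fool

Consider Ivan. Suppose Ivan is a sage.
Then no assignment of the remaining roles makes every statement match its speaker's type — contradiction.
So Ivan is a fool.
With that fixed, Bob's statement is false, so Bob is a fool.
With that fixed, Isla's statement is true, so Isla is a sage.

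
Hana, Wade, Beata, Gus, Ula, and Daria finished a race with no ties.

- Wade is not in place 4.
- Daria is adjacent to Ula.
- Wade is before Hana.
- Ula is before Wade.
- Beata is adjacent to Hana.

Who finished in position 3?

With clues 1–4, Hana is ruled out for place 3.
With clues 1–5, Beata, Daria, Gus, and Ula are ruled out for place 3.
So place 3 is Wade.

Wade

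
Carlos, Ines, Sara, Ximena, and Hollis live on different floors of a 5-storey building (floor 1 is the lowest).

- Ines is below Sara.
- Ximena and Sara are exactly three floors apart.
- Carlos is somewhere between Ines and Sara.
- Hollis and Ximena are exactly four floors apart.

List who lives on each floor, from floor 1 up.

From clue 1: Ines is in {1,2,3,4}.
From clues 1–2: Sara is in {2,4,5}.
From clues 1–3: Carlos is in {3,4}.
From clues 1–4: Ximena → floor 1, Ines → floor 2, Carlos → floor 3, Sara → floor 4, Hollis → floor 5.

Ximena, Ines, Carlos, Sara, Hollis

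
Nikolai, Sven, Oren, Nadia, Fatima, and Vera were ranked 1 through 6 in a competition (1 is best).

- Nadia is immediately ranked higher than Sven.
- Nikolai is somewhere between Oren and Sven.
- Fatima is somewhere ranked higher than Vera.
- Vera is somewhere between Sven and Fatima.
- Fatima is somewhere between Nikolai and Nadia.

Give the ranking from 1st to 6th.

From clue 1: Sven is in {2,3,4,5,6}.
From clues 1–2: Nikolai is in {2,3,4,5}.
From clues 1–4: Sven is in {4,6}.
From clues 1–5: Oren → rank 1, Nikolai → rank 2, Fatima → rank 3, Vera → rank 4, Nadia → rank 5, Sven → rank 6.

Oren, Nikolai, Fatima, Vera, Nadia, Sven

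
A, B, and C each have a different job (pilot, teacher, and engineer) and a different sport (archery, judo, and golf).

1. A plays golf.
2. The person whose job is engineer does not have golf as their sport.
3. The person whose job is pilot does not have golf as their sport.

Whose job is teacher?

A

With clues 1–3, B and C are impossible for the one with job teacher.
That leaves A.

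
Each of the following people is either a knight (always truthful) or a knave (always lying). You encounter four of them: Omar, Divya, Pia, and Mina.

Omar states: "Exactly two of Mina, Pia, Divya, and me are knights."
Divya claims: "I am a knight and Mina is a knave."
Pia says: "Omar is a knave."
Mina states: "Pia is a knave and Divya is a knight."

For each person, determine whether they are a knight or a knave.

Consider Omar. Suppose Omar is a knight.
Then no assignment of the remaining roles makes every statement match its speaker's type — contradiction.
So Omar is a knave.
With that fixed, Pia's statement is true, so Pia is a knight.
With that fixed, Mina's statement is false, so Mina is a knave.
Consider Divya. Suppose Divya is a knight.
Then Omar's statement comes out true, contradicting Omar being a knave.
So Divya is a knave.

Omar: knave, Divya: knave, Pia: knight, Mina: knave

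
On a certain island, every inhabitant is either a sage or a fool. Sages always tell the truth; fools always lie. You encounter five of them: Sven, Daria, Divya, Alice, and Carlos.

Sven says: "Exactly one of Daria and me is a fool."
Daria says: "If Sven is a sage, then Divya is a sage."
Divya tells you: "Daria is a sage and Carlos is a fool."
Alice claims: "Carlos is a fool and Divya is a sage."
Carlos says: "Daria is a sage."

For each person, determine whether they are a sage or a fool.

Sven: sage, Daria: fool, Divya: fool, Alice: fool, Carlos: fool

Consider Sven. Suppose Sven is a fool.
Then no assignment of the remaining roles makes every statement match its speaker's type — contradiction.
So Sven is a sage.
Consider Daria. Suppose Daria is a sage.
Then Sven's statement comes out false, contradicting Sven being a sage.
So Daria is a fool.
With that fixed, Divya's statement is false, so Divya is a fool.
With that fixed, Alice's statement is false, so Alice is a fool.
With that fixed, Carlos's statement is false, so Carlos is a fool.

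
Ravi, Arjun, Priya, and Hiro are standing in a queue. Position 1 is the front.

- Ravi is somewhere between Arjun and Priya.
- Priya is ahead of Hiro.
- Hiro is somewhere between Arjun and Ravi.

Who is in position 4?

Arjun

With clue 1, Ravi is ruled out for position 4.
With clues 1–2, Priya is ruled out for position 4.
With clues 1–3, Hiro is ruled out for position 4.
So position 4 is Arjun.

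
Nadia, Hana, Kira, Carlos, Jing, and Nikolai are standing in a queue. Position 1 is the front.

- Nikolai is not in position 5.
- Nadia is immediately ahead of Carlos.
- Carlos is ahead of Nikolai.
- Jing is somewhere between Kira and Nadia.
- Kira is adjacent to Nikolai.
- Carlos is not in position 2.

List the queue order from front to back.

From clue 1: Nikolai is in {1,2,3,4,6}.
From clues 1–2: Nadia is in {1,2,3,4,5}.
From clues 1–3: Nikolai is in {3,4,6}.
From clues 1–5: Kira → position 5.
From clues 1–6: Hana → position 1, Nadia → position 2, Carlos → position 3, Jing → position 4, Nikolai → position 6.

Hana, Nadia, Carlos, Jing, Kira, Nikolai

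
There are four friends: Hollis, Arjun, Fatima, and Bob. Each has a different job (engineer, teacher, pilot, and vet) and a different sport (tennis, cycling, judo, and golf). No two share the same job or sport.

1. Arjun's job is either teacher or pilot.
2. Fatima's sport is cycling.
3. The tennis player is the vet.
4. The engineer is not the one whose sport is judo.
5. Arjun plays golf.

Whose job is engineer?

Clue 1 rules out Arjun for the one with job engineer.
With clues 1–5, Bob and Hollis are impossible for the one with job engineer.
That leaves Fatima.

Fatima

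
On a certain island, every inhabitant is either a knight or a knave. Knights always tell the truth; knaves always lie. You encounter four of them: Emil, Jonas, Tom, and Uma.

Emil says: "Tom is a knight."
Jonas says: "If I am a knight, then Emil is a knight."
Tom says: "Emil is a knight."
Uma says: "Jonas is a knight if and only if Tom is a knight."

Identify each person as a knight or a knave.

Emil: knight, Jonas: knight, Tom: knight, Uma: knight

Consider Emil. Suppose Emil is a knave.
Then whichever role Jonas has, Jonas's statement has the wrong truth value — contradiction.
So Emil is a knight.
With that fixed, Jonas's statement is true, so Jonas is a knight.
With that fixed, Tom's statement is true, so Tom is a knight.
With that fixed, Uma's statement is true, so Uma is a knight.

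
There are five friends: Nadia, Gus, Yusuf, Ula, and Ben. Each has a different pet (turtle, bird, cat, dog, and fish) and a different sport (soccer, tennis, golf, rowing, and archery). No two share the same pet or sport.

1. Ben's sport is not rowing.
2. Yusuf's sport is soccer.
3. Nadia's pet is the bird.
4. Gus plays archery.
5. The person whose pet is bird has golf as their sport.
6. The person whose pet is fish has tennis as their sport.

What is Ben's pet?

fish

With clues 1–3, bird is impossible for Ben's pet.
With clues 1–6, cat, dog, and turtle are impossible for Ben's pet.
That leaves fish.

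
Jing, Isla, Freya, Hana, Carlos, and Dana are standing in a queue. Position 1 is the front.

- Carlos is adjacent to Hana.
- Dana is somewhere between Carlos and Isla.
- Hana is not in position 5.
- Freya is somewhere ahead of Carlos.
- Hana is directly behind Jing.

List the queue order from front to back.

From clues 1–2: Dana is in {2,3,4,5}.
From clues 1–4: Freya is in {1,2,3,4}.
From clues 1–5: Freya → position 1, Jing → position 2, Hana → position 3, Carlos → position 4, Dana → position 5, Isla → position 6.

Freya, Jing, Hana, Carlos, Dana, Isla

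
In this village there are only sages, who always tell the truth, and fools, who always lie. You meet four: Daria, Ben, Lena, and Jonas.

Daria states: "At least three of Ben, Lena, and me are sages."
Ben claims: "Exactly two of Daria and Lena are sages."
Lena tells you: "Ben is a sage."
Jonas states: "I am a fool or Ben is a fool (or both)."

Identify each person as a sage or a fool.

Consider Daria. Suppose Daria is a sage.
Then no assignment of the remaining roles makes every statement match its speaker's type — contradiction.
So Daria is a fool.
With that fixed, Ben's statement is false, so Ben is a fool.
With that fixed, Lena's statement is false, so Lena is a fool.
With that fixed, Jonas's statement is true, so Jonas is a sage.

Daria: fool, Ben: fool, Lena: fool, Jonas: sage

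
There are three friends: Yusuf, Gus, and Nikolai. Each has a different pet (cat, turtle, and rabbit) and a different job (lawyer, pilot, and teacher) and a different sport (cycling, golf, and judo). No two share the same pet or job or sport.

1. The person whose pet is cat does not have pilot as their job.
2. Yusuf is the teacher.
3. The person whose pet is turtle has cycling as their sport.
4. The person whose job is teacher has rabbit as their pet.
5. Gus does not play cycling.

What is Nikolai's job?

pilot

With clues 1–2, teacher is impossible for Nikolai's job.
With clues 1–5, lawyer is impossible for Nikolai's job.
That leaves pilot.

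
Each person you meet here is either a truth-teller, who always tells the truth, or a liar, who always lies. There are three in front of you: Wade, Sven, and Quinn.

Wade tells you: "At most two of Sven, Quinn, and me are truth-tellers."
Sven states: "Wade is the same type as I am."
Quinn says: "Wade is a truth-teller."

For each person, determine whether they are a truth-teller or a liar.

Consider Wade. Suppose Wade is a liar.
Then Wade's own statement would have to be false, but it can't be — contradiction.
So Wade is a truth-teller.
With that fixed, Quinn's statement is true, so Quinn is a truth-teller.
Consider Sven. Suppose Sven is a truth-teller.
Then Wade's statement comes out false, contradicting Wade being a truth-teller.
So Sven is a liar.

Wade: truth-teller, Sven: liar, Quinn: truth-teller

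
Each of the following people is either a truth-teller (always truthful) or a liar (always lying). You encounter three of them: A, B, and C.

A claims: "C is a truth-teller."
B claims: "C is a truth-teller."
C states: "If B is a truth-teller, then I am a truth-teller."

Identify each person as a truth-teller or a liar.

Consider A. Suppose A is a liar.
Then no assignment of the remaining roles makes every statement match its speaker's type — contradiction.
So A is a truth-teller.
Consider B. Suppose B is a liar.
Then no assignment of the remaining roles makes every statement match its speaker's type — contradiction.
So B is a truth-teller.
Consider C. Suppose C is a liar.
Then A's statement comes out false, contradicting A being a truth-teller.
So C is a truth-teller.

A: truth-teller, B: truth-teller, C: truth-teller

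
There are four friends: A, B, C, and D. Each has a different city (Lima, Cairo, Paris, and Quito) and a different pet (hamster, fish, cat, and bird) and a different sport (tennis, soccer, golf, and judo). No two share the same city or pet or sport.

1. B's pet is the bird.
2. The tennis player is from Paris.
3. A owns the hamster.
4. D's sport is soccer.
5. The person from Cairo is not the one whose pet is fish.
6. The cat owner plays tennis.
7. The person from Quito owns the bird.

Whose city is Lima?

D

With clues 1–6, C is impossible for the one with city Lima.
With clues 1–7, A and B are impossible for the one with city Lima.
That leaves D.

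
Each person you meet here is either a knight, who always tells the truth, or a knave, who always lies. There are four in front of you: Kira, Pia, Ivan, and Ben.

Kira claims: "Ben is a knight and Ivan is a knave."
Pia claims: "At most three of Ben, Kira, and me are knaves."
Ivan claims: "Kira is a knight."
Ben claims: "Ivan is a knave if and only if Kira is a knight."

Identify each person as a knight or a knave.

Kira: knave, Pia: knight, Ivan: knave, Ben: knave

Regardless of anyone's role, Pia's statement is true, so Pia is a knight.
Consider Kira. Suppose Kira is a knight.
Then no assignment of the remaining roles makes every statement match its speaker's type — contradiction.
So Kira is a knave.
With that fixed, Ivan's statement is false, so Ivan is a knave.
With that fixed, Ben's statement is false, so Ben is a knave.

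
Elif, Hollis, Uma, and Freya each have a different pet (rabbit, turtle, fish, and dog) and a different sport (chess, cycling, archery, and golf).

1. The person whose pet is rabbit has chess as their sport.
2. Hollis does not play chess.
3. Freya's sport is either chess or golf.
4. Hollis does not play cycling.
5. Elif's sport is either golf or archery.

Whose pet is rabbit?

With clues 1–2, Hollis is impossible for the one with pet rabbit.
With clues 1–5, Elif and Uma are impossible for the one with pet rabbit.
That leaves Freya.

Freya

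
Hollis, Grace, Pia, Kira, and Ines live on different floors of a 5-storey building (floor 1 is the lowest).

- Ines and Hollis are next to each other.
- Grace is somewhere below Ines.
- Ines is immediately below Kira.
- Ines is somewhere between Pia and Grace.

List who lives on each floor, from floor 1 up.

Grace, Hollis, Ines, Kira, Pia

From clues 1–2: Grace is in {1,2,3}.
From clues 1–3: Hollis is in {2,3}.
From clues 1–4: Grace → floor 1, Hollis → floor 2, Ines → floor 3, Kira → floor 4, Pia → floor 5.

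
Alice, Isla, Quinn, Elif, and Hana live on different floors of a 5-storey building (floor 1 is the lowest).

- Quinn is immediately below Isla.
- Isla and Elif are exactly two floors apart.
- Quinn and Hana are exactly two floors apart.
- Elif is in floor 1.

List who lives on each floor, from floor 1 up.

From clue 1: Isla is in {2,3,4,5}.
From clues 1–3: Alice is in {1,5}.
From clues 1–4: Elif → floor 1, Quinn → floor 2, Isla → floor 3, Hana → floor 4, Alice → floor 5.

Elif, Quinn, Isla, Hana, Alice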